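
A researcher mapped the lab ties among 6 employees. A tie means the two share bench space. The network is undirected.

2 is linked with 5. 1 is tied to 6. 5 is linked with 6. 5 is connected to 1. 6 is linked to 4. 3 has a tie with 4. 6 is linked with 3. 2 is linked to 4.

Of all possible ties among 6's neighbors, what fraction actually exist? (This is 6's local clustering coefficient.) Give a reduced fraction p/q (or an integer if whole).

6's neighbors: 1, 3, 4, and 5 (k = 4).
Possible neighbor pairs: C(4,2) = 6. Edges among them: 1–5, 3–4 → e = 2.
Clustering(6) = 2/6 = 1/3.

1/3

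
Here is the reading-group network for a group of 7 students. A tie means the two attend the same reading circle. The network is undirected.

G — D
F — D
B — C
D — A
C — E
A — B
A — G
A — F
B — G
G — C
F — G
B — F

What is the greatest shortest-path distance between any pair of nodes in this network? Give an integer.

3

Eccentricity of each node (its greatest distance to any other): A:3, B:2, C:2, D:3, E:3, F:3, G:2.
The maximum eccentricity is 3, realized for instance by the pair E–F via E – C – B – F. So the diameter is 3.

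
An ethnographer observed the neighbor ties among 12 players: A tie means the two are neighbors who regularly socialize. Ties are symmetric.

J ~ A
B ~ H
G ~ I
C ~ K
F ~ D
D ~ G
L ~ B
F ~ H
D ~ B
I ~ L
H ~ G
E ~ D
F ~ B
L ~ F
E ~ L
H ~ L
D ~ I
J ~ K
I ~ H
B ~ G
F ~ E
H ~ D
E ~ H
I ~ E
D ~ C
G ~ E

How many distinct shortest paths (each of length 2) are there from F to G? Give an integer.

4

The shortest distance is 2. The length-2 paths are: F–B–G; F–H–G; F–E–G; F–D–G.
That gives 4 distinct shortest paths.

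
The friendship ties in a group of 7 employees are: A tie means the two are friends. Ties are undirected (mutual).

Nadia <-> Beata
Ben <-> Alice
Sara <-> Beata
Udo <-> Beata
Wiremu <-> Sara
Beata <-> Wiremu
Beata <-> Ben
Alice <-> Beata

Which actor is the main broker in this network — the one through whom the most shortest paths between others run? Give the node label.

Unnormalized betweenness of each node: Alice:0, Beata:13, Ben:0, Nadia:0, Sara:0, Udo:0, Wiremu:0.
Beata has the largest value, 13, making it the main broker — the node through which the most shortest paths run.

Beata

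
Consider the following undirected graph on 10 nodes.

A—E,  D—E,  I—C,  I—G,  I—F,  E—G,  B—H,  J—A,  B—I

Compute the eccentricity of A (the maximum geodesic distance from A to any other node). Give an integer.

5

Distances from A: B:4, C:4, D:2, E:1, F:4, G:2, H:5, I:3, J:1.
The largest is 5 (to H), so the eccentricity of A is 5.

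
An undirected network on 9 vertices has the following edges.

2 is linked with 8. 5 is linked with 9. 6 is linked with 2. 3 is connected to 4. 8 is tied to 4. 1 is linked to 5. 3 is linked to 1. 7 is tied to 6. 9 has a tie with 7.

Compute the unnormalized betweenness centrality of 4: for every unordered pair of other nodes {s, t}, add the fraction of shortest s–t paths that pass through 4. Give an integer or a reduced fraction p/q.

Pairs whose geodesics pass through 4 — 5–8: 1; 1–8: 1; 1–2: 1; 3–8: 1; 3–2: 1; 3–6: 1.
All other pairs contribute 0.
Summing the contributions gives betweenness(4) = 6.

6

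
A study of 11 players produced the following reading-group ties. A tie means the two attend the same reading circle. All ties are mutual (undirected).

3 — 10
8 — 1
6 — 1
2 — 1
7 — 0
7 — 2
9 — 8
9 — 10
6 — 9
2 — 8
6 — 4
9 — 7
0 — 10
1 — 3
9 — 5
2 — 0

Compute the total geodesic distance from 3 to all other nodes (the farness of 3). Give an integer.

21

Distances from 3: 0:2, 1:1, 2:2, 4:3, 5:3, 6:2, 7:3, 8:2, 9:2, 10:1.
Sum = 2 + 1 + 2 + 3 + 3 + 2 + 3 + 2 + 2 + 1 = 21.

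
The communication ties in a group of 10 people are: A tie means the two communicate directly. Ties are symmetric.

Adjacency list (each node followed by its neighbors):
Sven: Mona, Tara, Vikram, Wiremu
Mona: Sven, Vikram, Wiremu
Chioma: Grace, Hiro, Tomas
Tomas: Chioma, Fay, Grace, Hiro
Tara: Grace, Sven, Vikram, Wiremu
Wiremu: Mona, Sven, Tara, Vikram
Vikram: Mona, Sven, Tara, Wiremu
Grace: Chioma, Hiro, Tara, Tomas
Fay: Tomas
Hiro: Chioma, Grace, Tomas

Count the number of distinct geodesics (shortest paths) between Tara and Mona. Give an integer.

The shortest distance is 2. The length-2 paths are: Tara–Wiremu–Mona; Tara–Sven–Mona; Tara–Vikram–Mona.
That gives 3 distinct shortest paths.

3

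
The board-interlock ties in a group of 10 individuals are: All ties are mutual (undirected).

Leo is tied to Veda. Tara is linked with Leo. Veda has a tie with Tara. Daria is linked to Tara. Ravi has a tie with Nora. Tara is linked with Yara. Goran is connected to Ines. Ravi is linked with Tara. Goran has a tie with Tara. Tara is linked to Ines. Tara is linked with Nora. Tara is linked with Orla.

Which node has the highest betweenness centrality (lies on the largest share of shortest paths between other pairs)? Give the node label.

Tara

Unnormalized betweenness of each node: Daria:0, Goran:0, Ines:0, Leo:0, Nora:0, Orla:0, Ravi:0, Tara:33, Veda:0, Yara:0.
Tara has the largest value, 33, making it the main broker — the node through which the most shortest paths run.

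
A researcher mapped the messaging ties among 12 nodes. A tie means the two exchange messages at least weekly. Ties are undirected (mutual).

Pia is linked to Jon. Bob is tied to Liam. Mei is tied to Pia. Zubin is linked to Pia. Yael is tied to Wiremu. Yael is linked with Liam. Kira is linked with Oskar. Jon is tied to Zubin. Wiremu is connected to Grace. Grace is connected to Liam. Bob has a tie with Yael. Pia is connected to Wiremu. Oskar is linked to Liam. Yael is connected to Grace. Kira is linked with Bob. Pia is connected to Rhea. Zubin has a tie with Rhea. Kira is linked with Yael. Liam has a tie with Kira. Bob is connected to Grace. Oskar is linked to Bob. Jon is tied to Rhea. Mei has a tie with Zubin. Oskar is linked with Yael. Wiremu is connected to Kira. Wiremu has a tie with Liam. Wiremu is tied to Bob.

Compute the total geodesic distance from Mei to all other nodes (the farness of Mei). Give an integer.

27

Distances from Mei: Bob:3, Grace:3, Jon:2, Kira:3, Liam:3, Oskar:4, Pia:1, Rhea:2, Wiremu:2, Yael:3, Zubin:1.
Sum = 3 + 3 + 2 + 3 + 3 + 4 + 1 + 2 + 2 + 3 + 1 = 27.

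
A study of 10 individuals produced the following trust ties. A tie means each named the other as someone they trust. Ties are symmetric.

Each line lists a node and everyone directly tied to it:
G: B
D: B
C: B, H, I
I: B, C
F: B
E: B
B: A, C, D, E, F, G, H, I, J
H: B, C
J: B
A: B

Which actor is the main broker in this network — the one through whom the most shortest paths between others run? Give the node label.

B

Unnormalized betweenness of each node: A:0, B:67/2, C:1/2, D:0, E:0, F:0, G:0, H:0, I:0, J:0.
B has the largest value, 67/2, making it the main broker — the node through which the most shortest paths run.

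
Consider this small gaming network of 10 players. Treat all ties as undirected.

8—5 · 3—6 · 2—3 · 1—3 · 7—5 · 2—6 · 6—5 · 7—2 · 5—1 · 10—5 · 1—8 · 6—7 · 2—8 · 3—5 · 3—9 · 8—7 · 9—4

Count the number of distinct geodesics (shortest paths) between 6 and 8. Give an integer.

3

The shortest distance is 2. The length-2 paths are: 6–2–8; 6–5–8; 6–7–8.
That gives 3 distinct shortest paths.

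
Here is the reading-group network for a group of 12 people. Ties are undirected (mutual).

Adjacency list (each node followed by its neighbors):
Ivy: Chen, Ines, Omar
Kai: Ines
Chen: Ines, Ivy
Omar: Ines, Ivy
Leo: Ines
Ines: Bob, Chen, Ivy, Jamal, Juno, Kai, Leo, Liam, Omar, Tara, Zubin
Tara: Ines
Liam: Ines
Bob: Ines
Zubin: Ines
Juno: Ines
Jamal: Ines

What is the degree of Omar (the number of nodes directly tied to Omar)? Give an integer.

Omar is directly tied to Ines and Ivy. That is 2 neighbors, so the degree of Omar is 2.

2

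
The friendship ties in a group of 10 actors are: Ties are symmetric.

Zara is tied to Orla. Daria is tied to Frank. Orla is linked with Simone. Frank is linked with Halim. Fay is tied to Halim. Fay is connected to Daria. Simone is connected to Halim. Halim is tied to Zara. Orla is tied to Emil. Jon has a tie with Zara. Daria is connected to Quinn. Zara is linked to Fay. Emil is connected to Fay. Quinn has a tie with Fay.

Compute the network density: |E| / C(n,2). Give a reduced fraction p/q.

There are 14 edges and 10 nodes, so the maximum possible is C(10,2) = 45.
Density = 14/45.

14/45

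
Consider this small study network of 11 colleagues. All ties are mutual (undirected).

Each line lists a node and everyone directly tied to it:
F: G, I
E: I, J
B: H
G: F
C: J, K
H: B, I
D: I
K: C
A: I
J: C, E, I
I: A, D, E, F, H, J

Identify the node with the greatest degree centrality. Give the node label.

I

Degrees — A:1, B:1, C:2, D:1, E:2, F:2, G:1, H:2, I:6, J:3, K:1.
The maximum is 6, attained only by I.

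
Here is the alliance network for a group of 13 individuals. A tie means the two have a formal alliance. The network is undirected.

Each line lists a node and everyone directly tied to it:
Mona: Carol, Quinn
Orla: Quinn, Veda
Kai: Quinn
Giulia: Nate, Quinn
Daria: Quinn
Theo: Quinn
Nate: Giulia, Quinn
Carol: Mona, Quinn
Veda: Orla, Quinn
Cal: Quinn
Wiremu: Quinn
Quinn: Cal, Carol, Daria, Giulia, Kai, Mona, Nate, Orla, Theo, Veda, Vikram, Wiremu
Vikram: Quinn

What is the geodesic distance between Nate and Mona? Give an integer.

2

One shortest route is Nate – Quinn – Mona, which uses 2 edges, and Nate and Mona are not directly tied, so nothing shorter exists. So d(Nate,Mona) = 2.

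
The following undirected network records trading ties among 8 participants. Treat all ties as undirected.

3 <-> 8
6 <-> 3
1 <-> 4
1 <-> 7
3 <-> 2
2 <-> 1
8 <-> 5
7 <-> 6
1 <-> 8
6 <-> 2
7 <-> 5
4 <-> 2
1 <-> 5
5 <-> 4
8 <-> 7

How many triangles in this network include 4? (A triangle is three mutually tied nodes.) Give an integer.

4's neighbors: 1, 2, and 5.
Neighbor pairs that are themselves tied: 4–1–2; 4–1–5. Each forms one triangle with 4, for 2 in total.

2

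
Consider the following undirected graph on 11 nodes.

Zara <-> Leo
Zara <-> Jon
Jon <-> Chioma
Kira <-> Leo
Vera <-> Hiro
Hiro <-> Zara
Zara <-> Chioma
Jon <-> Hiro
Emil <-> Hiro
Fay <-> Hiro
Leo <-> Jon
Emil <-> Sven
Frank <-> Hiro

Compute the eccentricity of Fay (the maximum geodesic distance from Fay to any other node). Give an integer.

Distances from Fay: Chioma:3, Emil:2, Frank:2, Hiro:1, Jon:2, Kira:4, Leo:3, Sven:3, Vera:2, Zara:2.
The largest is 4 (to Kira), so the eccentricity of Fay is 4.

4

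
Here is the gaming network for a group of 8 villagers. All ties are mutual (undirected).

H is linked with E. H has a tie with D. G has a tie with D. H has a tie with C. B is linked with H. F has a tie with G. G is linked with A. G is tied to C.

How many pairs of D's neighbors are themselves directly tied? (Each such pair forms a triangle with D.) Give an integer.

0

D's neighbors are G and H, but none of them are tied to each other, so no triangle contains D.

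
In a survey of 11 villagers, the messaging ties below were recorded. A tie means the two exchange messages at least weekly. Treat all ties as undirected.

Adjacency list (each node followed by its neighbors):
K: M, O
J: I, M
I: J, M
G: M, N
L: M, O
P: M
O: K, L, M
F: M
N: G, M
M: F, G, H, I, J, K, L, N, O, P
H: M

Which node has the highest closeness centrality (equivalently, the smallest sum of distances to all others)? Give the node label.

M

Farness (sum of distances to all others) for each node — F:19, G:18, H:19, I:18, J:18, K:18, L:18, M:10, N:18, O:17, P:19.
The smallest farness is 10, for M, so M has the highest closeness.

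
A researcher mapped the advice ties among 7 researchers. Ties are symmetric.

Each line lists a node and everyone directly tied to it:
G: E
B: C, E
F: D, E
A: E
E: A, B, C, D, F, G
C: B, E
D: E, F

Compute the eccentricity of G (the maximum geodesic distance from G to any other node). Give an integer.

Distances from G: A:2, B:2, C:2, D:2, E:1, F:2.
The largest is 2 (to B, F, D, C, and A), so the eccentricity of G is 2.

2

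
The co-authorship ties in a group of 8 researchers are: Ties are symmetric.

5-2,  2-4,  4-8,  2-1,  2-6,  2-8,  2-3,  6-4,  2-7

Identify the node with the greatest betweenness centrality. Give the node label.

Unnormalized betweenness of each node: 1:0, 2:37/2, 3:0, 4:1/2, 5:0, 6:0, 7:0, 8:0.
2 has the largest value, 37/2, making it the main broker — the node through which the most shortest paths run.

2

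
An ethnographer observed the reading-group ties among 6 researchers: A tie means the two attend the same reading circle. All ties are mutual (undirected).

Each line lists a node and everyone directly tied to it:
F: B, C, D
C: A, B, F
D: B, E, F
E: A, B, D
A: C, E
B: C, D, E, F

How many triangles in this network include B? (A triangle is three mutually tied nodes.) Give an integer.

3

B's neighbors: C, D, E, and F.
Neighbor pairs that are themselves tied: B–C–F; B–D–E; B–D–F. Each forms one triangle with B, for 3 in total.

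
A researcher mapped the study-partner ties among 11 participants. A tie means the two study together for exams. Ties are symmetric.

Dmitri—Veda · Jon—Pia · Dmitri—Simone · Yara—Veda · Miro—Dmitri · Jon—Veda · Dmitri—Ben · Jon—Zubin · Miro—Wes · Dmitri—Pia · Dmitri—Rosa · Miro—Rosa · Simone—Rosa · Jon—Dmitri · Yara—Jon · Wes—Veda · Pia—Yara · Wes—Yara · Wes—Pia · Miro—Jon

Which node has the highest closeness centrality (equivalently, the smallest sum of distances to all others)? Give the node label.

Dmitri

Farness (sum of distances to all others) for each node — Ben:22, Dmitri:13, Jon:14, Miro:16, Pia:16, Rosa:19, Simone:21, Veda:16, Wes:19, Yara:19, Zubin:23.
The smallest farness is 13, for Dmitri, so Dmitri has the highest closeness.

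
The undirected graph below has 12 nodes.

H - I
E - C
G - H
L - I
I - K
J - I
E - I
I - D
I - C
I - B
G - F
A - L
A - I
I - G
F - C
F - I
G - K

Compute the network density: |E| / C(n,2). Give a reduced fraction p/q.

17/66

There are 17 edges and 12 nodes, so the maximum possible is C(12,2) = 66.
Density = 17/66.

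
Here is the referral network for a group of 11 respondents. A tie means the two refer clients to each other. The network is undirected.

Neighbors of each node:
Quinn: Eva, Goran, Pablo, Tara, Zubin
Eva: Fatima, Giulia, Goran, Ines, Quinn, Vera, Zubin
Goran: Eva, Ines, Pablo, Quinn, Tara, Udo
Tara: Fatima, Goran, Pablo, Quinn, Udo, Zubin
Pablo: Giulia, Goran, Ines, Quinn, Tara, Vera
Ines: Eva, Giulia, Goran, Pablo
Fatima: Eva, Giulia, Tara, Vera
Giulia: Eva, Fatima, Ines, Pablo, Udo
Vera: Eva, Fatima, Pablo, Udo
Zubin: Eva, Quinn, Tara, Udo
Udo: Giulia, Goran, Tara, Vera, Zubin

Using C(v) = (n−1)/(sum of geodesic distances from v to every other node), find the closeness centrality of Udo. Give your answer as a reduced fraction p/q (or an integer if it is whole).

Distances from Udo: Eva:2, Fatima:2, Giulia:1, Goran:1, Ines:2, Pablo:2, Quinn:2, Tara:1, Vera:1, Zubin:1. Sum = 15.
n = 11, so closeness = 10/15 = 2/3.

2/3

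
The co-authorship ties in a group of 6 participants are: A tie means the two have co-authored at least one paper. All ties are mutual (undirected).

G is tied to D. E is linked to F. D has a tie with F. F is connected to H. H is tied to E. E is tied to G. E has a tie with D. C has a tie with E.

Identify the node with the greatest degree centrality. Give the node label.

E

Degrees — C:1, D:3, E:5, F:3, G:2, H:2.
The maximum is 5, attained only by E.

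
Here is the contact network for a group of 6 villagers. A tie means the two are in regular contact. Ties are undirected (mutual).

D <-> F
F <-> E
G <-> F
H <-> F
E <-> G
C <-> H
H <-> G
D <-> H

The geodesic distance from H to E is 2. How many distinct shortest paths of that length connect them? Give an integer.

The shortest distance is 2. The length-2 paths are: H–G–E; H–F–E.
That gives 2 distinct shortest paths.

2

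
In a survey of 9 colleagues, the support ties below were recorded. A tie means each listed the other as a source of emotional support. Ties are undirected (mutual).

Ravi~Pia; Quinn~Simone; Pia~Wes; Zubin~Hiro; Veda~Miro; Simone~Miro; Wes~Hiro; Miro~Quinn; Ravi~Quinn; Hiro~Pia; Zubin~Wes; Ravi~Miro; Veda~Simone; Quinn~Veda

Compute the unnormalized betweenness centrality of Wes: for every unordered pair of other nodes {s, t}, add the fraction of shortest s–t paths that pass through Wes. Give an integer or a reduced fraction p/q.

Pairs whose geodesics pass through Wes — Pia–Zubin: 1/2; Zubin–Miro: 1/2; Zubin–Ravi: 1/2; Zubin–Veda: 2/4; Zubin–Quinn: 1/2; Zubin–Simone: 2/4.
All other pairs contribute 0.
Summing the contributions gives betweenness(Wes) = 3.

3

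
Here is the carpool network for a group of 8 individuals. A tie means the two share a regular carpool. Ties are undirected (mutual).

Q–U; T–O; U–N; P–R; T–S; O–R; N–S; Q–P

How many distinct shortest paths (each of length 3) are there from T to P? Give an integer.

The shortest distance is 3, and the only length-3 path is T–O–R–P. So there is exactly 1 shortest path.

1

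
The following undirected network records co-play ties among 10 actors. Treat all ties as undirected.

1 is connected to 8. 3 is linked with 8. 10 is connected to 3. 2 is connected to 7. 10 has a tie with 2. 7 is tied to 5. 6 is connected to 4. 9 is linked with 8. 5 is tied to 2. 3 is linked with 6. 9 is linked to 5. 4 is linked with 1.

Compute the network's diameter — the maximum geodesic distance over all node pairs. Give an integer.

5

Eccentricity of each node (its greatest distance to any other): 1:4, 2:4, 3:3, 4:5, 5:4, 6:4, 7:5, 8:3, 9:3, 10:3.
The maximum eccentricity is 5, realized for instance by the pair 7–4 via 7 – 5 – 9 – 8 – 1 – 4. So the diameter is 5.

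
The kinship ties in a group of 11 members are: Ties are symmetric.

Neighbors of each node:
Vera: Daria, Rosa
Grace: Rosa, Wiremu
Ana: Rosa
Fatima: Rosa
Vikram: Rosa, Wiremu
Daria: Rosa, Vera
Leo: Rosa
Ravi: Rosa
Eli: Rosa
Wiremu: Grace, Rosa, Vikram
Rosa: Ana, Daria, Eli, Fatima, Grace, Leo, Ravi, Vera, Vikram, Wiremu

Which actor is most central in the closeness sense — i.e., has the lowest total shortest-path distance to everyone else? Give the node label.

Farness (sum of distances to all others) for each node — Ana:19, Daria:18, Eli:19, Fatima:19, Grace:18, Leo:19, Ravi:19, Rosa:10, Vera:18, Vikram:18, Wiremu:17.
The smallest farness is 10, for Rosa, so Rosa has the highest closeness.

Rosa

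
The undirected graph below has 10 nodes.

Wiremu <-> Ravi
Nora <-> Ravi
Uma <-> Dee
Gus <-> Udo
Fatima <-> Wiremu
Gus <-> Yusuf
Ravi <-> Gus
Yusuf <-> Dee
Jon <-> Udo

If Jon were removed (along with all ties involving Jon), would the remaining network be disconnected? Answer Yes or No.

Even without Jon, every remaining node can still reach every other (the residual graph is connected), so Jon is not a cut vertex.

No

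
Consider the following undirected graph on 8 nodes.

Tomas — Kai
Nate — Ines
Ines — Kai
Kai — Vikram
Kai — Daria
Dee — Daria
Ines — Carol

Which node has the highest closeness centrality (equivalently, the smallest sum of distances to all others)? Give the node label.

Farness (sum of distances to all others) for each node — Carol:18, Daria:14, Dee:20, Ines:12, Kai:10, Nate:18, Tomas:16, Vikram:16.
The smallest farness is 10, for Kai, so Kai has the highest closeness.

Kai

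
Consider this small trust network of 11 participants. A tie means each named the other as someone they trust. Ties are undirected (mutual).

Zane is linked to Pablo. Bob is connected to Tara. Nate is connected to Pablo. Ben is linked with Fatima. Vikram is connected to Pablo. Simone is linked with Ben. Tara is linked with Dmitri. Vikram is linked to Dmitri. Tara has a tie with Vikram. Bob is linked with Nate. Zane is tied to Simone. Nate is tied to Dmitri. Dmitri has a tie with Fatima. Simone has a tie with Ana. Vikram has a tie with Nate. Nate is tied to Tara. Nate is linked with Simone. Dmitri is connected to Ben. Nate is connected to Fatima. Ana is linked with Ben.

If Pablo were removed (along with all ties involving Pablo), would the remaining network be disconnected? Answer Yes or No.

Even without Pablo, every remaining node can still reach every other (the residual graph is connected), so Pablo is not a cut vertex.

No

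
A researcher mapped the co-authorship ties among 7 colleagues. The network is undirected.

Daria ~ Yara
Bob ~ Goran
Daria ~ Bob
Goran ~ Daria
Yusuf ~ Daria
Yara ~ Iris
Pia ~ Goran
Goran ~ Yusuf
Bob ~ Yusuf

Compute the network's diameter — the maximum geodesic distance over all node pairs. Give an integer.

Eccentricity of each node (its greatest distance to any other): Bob:3, Daria:2, Goran:3, Iris:4, Pia:4, Yara:3, Yusuf:3.
The maximum eccentricity is 4, realized for instance by the pair Iris–Pia via Iris – Yara – Daria – Goran – Pia. So the diameter is 4.

4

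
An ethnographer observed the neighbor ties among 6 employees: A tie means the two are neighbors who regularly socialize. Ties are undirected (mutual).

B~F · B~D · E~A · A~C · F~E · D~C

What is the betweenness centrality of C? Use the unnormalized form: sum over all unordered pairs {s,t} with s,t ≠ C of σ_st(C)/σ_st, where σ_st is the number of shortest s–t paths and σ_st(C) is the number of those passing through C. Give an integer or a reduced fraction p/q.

2

Pairs whose geodesics pass through C — D–E: 1/2; D–A: 1; B–A: 1/2.
All other pairs contribute 0.
Summing the contributions gives betweenness(C) = 2.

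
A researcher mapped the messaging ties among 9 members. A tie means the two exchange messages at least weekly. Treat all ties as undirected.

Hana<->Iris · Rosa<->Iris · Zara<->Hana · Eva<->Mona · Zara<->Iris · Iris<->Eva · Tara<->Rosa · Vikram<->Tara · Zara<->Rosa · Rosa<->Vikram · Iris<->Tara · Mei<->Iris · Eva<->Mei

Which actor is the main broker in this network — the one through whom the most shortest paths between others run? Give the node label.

Iris

Unnormalized betweenness of each node: Eva:7, Hana:0, Iris:53/3, Mei:0, Mona:0, Rosa:25/6, Tara:7/3, Vikram:0, Zara:5/6.
Iris has the largest value, 53/3, making it the main broker — the node through which the most shortest paths run.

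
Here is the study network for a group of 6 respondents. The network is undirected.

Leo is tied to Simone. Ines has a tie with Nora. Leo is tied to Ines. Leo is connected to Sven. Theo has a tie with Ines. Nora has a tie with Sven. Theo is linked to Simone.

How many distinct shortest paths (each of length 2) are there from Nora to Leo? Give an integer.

The shortest distance is 2. The length-2 paths are: Nora–Sven–Leo; Nora–Ines–Leo.
That gives 2 distinct shortest paths.

2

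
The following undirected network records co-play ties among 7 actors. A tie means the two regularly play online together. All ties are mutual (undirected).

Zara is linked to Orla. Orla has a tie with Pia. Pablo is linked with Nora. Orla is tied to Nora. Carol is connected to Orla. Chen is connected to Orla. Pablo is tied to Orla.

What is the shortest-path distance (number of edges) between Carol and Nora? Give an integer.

One shortest route is Carol – Orla – Nora, which uses 2 edges, and Carol and Nora are not directly tied, so nothing shorter exists. So d(Carol,Nora) = 2.

2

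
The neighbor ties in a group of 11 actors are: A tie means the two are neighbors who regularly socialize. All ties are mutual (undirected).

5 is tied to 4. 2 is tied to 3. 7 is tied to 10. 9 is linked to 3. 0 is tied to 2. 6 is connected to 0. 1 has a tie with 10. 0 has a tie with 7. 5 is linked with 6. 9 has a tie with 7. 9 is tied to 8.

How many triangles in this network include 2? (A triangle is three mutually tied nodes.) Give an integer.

0

2's neighbors are 0 and 3, but none of them are tied to each other, so no triangle contains 2.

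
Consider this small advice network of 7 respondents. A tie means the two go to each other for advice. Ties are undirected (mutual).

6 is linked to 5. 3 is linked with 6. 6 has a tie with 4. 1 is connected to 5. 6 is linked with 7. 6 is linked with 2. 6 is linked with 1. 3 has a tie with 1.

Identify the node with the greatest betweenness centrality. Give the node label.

6

Unnormalized betweenness of each node: 1:1/2, 2:0, 3:0, 4:0, 5:0, 6:25/2, 7:0.
6 has the largest value, 25/2, making it the main broker — the node through which the most shortest paths run.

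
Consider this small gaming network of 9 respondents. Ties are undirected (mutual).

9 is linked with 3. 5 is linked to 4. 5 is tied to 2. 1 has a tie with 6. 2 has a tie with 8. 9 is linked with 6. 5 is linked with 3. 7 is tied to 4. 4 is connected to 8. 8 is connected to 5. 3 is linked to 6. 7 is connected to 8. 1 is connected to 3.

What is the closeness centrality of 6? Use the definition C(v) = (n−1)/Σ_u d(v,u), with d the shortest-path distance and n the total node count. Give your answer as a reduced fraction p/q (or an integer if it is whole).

4/9

Distances from 6: 1:1, 2:3, 3:1, 4:3, 5:2, 7:4, 8:3, 9:1. Sum = 18.
n = 9, so closeness = 8/18 = 4/9.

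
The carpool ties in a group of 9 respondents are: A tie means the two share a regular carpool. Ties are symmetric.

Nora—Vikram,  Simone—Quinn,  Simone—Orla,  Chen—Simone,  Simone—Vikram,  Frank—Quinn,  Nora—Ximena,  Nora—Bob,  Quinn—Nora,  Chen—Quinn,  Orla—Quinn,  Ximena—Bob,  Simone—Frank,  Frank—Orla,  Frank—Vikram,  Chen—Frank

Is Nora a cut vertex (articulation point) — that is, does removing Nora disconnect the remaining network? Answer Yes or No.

Yes

Removing Nora leaves {Bob and Ximena} with no path to {Chen, Frank, Orla, Quinn, Simone, and Vikram}, so the network splits into 2 components. Nora is a cut vertex.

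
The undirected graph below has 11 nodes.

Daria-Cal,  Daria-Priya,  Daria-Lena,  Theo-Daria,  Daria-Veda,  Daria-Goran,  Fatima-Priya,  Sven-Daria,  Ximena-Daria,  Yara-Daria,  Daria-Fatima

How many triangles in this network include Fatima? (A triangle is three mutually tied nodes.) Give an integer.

Fatima's neighbors: Daria and Priya.
Neighbor pairs that are themselves tied: Fatima–Daria–Priya. Each forms one triangle with Fatima, for 1 in total.

1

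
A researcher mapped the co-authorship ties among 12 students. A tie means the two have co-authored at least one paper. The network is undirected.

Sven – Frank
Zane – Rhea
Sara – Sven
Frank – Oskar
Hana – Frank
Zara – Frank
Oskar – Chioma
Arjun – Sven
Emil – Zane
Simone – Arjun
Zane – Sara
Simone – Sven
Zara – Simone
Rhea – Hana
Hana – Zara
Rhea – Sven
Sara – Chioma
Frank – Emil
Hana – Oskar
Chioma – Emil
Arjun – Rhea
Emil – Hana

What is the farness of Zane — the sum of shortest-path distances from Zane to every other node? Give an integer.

22

Distances from Zane: Arjun:2, Chioma:2, Emil:1, Frank:2, Hana:2, Oskar:3, Rhea:1, Sara:1, Simone:3, Sven:2, Zara:3.
Sum = 2 + 2 + 1 + 2 + 2 + 3 + 1 + 1 + 3 + 2 + 3 = 22.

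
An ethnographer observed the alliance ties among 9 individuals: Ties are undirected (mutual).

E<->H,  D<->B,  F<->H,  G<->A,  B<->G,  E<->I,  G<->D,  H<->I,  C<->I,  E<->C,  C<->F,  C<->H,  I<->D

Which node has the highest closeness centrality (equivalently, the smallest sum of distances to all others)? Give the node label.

I

Farness (sum of distances to all others) for each node — A:25, B:19, C:16, D:14, E:17, F:22, G:18, H:16, I:13.
The smallest farness is 13, for I, so I has the highest closeness.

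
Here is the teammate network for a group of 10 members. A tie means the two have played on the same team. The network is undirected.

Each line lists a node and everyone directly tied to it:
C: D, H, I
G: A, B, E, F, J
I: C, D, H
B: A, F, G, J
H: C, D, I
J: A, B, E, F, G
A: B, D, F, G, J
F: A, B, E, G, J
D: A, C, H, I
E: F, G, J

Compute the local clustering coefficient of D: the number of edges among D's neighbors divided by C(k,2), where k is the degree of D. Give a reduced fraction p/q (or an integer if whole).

D's neighbors: A, C, H, and I (k = 4).
Possible neighbor pairs: C(4,2) = 6. Edges among them: C–H, C–I, H–I → e = 3.
Clustering(D) = 3/6 = 1/2.

1/2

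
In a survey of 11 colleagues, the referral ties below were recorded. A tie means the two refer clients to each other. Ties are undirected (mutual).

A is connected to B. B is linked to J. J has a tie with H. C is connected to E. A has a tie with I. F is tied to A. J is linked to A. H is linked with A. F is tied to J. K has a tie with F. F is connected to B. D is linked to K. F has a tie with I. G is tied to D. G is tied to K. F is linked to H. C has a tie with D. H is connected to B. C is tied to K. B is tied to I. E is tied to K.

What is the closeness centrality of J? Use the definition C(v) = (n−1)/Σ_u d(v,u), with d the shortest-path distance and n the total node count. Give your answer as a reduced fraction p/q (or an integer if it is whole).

Distances from J: A:1, B:1, C:3, D:3, E:3, F:1, G:3, H:1, I:2, K:2. Sum = 20.
n = 11, so closeness = 10/20 = 1/2.

1/2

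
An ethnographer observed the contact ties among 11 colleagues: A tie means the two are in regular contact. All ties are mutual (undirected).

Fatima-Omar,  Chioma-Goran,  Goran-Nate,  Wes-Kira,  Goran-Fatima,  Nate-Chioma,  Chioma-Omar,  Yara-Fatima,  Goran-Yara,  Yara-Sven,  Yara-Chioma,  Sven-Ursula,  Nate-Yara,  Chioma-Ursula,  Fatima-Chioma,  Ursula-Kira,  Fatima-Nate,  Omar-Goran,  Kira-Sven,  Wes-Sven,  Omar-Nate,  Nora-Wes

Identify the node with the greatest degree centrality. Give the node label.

Degrees — Chioma:6, Fatima:5, Goran:5, Kira:3, Nate:5, Nora:1, Omar:4, Sven:4, Ursula:3, Wes:3, Yara:5.
The maximum is 6, attained only by Chioma.

Chioma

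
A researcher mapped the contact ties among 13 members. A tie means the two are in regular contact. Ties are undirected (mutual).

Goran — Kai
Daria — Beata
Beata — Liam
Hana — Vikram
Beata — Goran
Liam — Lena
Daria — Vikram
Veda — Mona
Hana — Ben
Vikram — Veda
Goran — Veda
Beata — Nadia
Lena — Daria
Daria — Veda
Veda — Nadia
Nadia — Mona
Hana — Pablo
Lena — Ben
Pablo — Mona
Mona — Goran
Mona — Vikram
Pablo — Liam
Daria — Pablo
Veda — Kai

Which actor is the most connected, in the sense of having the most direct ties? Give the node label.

Degrees — Beata:4, Ben:2, Daria:5, Goran:4, Hana:3, Kai:2, Lena:3, Liam:3, Mona:5, Nadia:3, Pablo:4, Veda:6, Vikram:4.
The maximum is 6, attained only by Veda.

Veda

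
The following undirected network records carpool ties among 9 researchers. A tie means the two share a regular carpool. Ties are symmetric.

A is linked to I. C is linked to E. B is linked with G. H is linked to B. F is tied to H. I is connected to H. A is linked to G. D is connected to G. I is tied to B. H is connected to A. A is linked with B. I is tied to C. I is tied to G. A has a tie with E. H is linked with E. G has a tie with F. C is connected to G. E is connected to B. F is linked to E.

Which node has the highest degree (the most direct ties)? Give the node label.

G

Degrees — A:5, B:5, C:3, D:1, E:5, F:3, G:6, H:5, I:5.
The maximum is 6, attained only by G.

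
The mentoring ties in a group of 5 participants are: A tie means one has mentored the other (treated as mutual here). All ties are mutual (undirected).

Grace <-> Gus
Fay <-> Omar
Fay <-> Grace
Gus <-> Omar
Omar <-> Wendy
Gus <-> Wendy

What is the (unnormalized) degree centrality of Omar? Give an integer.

Omar is directly tied to Fay, Gus, and Wendy. That is 3 neighbors, so the degree of Omar is 3.

3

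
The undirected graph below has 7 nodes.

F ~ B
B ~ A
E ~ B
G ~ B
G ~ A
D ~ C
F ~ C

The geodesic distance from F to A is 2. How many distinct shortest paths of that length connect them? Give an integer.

1

The shortest distance is 2, and the only length-2 path is F–B–A. So there is exactly 1 shortest path.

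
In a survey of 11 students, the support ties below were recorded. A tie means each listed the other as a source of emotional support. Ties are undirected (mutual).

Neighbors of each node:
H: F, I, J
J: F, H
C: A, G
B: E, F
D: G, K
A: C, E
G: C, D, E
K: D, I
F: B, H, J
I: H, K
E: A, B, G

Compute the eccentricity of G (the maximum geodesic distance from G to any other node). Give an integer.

Distances from G: A:2, B:2, C:1, D:1, E:1, F:3, H:4, I:3, J:4, K:2.
The largest is 4 (to H and J), so the eccentricity of G is 4.

4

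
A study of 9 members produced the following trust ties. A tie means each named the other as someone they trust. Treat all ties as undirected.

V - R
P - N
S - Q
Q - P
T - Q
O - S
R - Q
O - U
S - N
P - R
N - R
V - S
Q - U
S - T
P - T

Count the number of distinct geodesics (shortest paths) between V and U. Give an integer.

The shortest distance is 3. The length-3 paths are: V–S–Q–U; V–R–Q–U; V–S–O–U.
That gives 3 distinct shortest paths.

3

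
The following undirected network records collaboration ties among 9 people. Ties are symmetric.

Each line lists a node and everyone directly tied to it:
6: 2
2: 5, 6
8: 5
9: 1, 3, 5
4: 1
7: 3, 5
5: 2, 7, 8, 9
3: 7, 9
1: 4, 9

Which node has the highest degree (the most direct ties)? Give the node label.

Degrees — 1:2, 2:2, 3:2, 4:1, 5:4, 6:1, 7:2, 8:1, 9:3.
The maximum is 4, attained only by 5.

5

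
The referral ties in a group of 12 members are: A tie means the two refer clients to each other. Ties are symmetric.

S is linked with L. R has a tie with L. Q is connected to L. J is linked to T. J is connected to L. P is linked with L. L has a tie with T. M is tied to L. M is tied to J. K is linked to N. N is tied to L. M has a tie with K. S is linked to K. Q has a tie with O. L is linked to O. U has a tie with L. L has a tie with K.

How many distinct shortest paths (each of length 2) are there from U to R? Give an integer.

The shortest distance is 2, and the only length-2 path is U–L–R. So there is exactly 1 shortest path.

1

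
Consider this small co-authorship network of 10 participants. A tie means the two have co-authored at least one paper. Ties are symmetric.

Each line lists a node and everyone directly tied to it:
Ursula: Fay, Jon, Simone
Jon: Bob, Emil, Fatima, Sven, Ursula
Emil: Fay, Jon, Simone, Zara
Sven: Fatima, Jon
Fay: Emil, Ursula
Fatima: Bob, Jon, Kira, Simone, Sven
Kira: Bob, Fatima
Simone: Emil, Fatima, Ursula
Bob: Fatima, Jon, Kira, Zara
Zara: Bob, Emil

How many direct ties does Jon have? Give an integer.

5

Jon is directly tied to Bob, Emil, Fatima, Sven, and Ursula. That is 5 neighbors, so the degree of Jon is 5.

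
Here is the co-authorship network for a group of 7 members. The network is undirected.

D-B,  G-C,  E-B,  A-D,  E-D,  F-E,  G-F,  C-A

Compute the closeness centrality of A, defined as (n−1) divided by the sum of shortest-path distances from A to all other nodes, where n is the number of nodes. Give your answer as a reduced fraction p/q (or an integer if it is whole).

6/11

Distances from A: B:2, C:1, D:1, E:2, F:3, G:2. Sum = 11.
n = 7, so closeness = 6/11.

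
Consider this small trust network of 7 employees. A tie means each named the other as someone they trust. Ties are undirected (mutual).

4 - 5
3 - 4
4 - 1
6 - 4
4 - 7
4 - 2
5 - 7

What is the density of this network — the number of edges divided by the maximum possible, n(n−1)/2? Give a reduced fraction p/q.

1/3

There are 7 edges and 7 nodes, so the maximum possible is C(7,2) = 21.
Density = 7/21 = 1/3.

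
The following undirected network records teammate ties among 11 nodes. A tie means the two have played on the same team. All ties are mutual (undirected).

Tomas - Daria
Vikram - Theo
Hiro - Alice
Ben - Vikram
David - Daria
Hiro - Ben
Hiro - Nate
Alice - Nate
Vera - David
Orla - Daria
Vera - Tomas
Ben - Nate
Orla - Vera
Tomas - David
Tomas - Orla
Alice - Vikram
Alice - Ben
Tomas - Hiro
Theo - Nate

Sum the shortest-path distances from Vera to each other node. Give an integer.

24

Distances from Vera: Alice:3, Ben:3, Daria:2, David:1, Hiro:2, Nate:3, Orla:1, Theo:4, Tomas:1, Vikram:4.
Sum = 3 + 3 + 2 + 1 + 2 + 3 + 1 + 4 + 1 + 4 = 24.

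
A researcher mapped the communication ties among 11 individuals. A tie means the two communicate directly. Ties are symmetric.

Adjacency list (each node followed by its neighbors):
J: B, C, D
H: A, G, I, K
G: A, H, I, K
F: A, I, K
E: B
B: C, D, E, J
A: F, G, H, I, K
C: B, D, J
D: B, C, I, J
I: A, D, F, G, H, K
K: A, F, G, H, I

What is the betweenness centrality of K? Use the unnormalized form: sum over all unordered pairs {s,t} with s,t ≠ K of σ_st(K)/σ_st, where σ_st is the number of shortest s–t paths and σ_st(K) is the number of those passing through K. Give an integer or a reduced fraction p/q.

2/3

Pairs whose geodesics pass through K — H–F: 1/3; G–F: 1/3.
All other pairs contribute 0.
Summing the contributions gives betweenness(K) = 2/3.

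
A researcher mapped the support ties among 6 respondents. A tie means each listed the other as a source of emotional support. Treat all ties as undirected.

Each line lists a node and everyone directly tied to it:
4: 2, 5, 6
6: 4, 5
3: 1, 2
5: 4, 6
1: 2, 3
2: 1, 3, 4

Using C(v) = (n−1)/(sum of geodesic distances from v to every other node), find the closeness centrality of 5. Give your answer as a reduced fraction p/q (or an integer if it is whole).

Distances from 5: 1:3, 2:2, 3:3, 4:1, 6:1. Sum = 10.
n = 6, so closeness = 5/10 = 1/2.

1/2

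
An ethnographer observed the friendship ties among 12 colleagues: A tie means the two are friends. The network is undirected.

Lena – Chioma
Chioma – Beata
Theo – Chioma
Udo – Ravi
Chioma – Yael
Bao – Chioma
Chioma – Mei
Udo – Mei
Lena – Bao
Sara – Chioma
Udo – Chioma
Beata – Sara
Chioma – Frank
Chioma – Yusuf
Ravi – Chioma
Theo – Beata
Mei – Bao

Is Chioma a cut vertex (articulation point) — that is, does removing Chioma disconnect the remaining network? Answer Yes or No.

Removing Chioma leaves {Beata, Sara, and Theo} with no path to {Bao, Lena, Mei, Ravi, and Udo}, so the network splits into 5 components. Chioma is a cut vertex.

Yes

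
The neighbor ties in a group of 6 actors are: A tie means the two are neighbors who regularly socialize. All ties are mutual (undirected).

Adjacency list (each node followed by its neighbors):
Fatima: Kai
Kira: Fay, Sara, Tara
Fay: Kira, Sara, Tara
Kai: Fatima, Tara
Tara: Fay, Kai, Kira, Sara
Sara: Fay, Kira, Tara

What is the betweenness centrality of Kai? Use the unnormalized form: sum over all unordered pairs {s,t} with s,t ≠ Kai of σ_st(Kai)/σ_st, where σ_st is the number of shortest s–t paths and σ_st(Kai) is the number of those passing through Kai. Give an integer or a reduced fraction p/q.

Pairs whose geodesics pass through Kai — Tara–Fatima: 1; Sara–Fatima: 1; Kira–Fatima: 1; Fay–Fatima: 1.
All other pairs contribute 0.
Summing the contributions gives betweenness(Kai) = 4.

4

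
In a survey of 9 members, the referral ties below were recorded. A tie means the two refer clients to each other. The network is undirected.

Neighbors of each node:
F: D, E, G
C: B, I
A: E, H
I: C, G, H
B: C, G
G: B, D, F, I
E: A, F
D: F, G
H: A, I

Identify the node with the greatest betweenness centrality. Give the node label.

Unnormalized betweenness of each node: A:7/3, B:11/6, C:4/3, D:0, E:10/3, F:6, G:34/3, H:4, I:53/6.
G has the largest value, 34/3, making it the main broker — the node through which the most shortest paths run.

G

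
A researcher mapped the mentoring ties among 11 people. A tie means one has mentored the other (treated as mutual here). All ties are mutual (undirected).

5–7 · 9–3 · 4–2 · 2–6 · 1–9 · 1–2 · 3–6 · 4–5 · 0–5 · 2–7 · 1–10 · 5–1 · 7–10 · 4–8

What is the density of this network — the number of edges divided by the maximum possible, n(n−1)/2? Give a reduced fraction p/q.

There are 14 edges and 11 nodes, so the maximum possible is C(11,2) = 55.
Density = 14/55.

14/55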